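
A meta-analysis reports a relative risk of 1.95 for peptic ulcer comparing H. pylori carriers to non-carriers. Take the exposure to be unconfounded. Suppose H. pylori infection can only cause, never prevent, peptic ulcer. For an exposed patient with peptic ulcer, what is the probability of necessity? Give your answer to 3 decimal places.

PN ≈ 0.487

Under exogeneity and monotonicity, PN = (RR − 1) / RR = 1 − 1/RR.
PN = (1.95 − 1) / 1.95 = 0.95 / 1.95 ≈ 0.4872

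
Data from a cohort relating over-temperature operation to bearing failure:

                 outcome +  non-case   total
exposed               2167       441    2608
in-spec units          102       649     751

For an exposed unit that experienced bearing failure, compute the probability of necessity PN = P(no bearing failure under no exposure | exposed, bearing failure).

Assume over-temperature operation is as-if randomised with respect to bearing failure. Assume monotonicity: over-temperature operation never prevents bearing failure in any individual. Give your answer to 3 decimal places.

PN ≈ 0.837

p₁ = P(outcome | exposed) = 2167/2608 = 0.8309
p₀ = P(outcome | unexposed) = 102/751 = 0.13582
Under exogeneity and monotonicity, PN = (p₁ − p₀)/p₁.
PN = (0.8309 − 0.13582) / 0.8309 ≈ 0.8365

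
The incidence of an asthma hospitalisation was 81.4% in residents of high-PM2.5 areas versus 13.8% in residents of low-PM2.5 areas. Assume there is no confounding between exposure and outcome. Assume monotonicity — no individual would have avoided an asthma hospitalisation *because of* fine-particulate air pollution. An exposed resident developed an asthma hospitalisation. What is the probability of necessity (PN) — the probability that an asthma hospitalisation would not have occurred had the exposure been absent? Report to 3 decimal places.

PN ≈ 0.830

p₁ = 0.814, p₀ = 0.138.
Under exogeneity and monotonicity, PN = (p₁ − p₀) / p₁.
PN = (0.814 − 0.138) / 0.814 = 0.676 / 0.814 ≈ 0.8305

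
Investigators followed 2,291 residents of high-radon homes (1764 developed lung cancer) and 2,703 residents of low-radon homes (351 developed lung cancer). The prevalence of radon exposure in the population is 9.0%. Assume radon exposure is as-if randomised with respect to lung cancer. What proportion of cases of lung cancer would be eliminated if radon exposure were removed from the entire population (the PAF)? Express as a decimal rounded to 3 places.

p₁ = P(outcome | exposed) = 1764/2291 = 0.76997
p₀ = P(outcome | unexposed) = 351/2703 = 0.12986
Overall risk P(Y=1) = π·p₁ + (1−π)·p₀ = 0.09×0.76997 + 0.91×0.12986 = 0.18747.
Under exogeneity, PAF = [P(Y=1) − p₀] / P(Y=1).
PAF = (0.18747 − 0.12986) / 0.18747 ≈ 0.3073

PAF ≈ 0.307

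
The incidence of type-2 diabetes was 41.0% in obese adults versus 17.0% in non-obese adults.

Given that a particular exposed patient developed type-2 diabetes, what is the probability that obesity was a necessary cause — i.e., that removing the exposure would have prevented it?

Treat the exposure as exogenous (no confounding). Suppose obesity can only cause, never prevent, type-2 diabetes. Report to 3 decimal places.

p₁ = 0.41, p₀ = 0.17.
Under exogeneity and monotonicity, PN = (p₁ − p₀) / p₁.
PN = (0.41 − 0.17) / 0.41 = 0.24 / 0.41 ≈ 0.5854

PN ≈ 0.585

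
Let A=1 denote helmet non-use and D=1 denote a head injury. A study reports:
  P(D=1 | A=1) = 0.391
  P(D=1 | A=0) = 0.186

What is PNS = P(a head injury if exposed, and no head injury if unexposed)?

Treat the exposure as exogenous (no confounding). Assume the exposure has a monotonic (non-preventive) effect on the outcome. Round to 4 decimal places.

PNS ≈ 0.2050

Let p₁ = 0.391, p₀ = 0.186.
Under exogeneity and monotonicity, PNS = p₁ − p₀.
PNS = 0.391 − 0.186 = 0.205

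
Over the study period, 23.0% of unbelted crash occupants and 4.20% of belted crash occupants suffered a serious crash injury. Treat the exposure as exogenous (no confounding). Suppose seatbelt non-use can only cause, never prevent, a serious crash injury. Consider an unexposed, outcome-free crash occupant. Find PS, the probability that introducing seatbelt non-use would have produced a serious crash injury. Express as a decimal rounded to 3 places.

p₁ = 0.23, p₀ = 0.042.
Under exogeneity and monotonicity, PS = (p₁ − p₀) / (1 − p₀).
PS = (0.23 − 0.042) / (1 − 0.042) = 0.188 / 0.958 ≈ 0.1962

PS ≈ 0.196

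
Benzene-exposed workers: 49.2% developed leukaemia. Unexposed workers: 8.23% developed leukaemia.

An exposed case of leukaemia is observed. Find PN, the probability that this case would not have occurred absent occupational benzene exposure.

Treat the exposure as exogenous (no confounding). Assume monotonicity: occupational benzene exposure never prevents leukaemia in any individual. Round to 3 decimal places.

PN ≈ 0.833

p₁ = 0.492, p₀ = 0.0823.
Under exogeneity and monotonicity, PN = (p₁ − p₀) / p₁.
PN = (0.492 − 0.0823) / 0.492 = 0.4097 / 0.492 ≈ 0.8327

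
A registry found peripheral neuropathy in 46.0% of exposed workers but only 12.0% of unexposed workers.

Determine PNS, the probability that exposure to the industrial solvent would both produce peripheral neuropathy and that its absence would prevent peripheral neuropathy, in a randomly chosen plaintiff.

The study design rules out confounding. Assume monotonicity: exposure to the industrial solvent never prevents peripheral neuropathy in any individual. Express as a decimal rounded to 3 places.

p₁ = 0.46, p₀ = 0.12.
Under exogeneity and monotonicity, PNS = p₁ − p₀.
PNS = 0.46 − 0.12 = 0.34

PNS ≈ 0.340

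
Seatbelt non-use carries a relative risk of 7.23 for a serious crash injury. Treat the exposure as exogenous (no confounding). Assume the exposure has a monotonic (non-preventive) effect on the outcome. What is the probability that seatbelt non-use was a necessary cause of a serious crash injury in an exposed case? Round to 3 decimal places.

PN ≈ 0.862

Under exogeneity and monotonicity, PN = (RR − 1) / RR = 1 − 1/RR.
PN = (7.23 − 1) / 7.23 = 6.23 / 7.23 ≈ 0.8617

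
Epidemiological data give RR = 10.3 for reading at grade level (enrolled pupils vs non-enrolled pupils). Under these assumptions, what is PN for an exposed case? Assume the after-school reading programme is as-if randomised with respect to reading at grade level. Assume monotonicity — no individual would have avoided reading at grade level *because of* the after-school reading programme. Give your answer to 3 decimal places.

Under exogeneity and monotonicity, PN = (RR − 1) / RR = 1 − 1/RR.
PN = (10.3 − 1) / 10.3 = 9.3 / 10.3 ≈ 0.9029

PN ≈ 0.903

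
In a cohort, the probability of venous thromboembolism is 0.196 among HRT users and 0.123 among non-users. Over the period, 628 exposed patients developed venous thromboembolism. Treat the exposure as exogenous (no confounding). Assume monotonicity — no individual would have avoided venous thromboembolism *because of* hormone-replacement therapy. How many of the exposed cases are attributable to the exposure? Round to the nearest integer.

Let p₁ = 0.196, p₀ = 0.123.
PN = (p₁ − p₀)/p₁ = (0.196 − 0.123) / 0.196 ≈ 0.37245.
Attributable cases ≈ PN × (exposed cases) = 0.37245 × 628 ≈ 233.90.

about 234 cases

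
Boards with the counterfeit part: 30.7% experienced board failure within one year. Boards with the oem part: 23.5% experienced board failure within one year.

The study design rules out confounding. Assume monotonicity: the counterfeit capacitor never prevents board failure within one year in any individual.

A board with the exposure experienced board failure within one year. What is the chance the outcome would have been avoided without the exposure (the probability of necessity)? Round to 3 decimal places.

PN ≈ 0.235

p₁ = 0.307, p₀ = 0.235.
Under exogeneity and monotonicity, PN = (p₁ − p₀) / p₁.
PN = (0.307 − 0.235) / 0.307 = 0.072 / 0.307 ≈ 0.2345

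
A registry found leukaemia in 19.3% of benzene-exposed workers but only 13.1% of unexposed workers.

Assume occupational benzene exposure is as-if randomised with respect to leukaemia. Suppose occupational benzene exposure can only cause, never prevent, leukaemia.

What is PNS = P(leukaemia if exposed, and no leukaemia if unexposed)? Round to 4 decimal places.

PNS ≈ 0.0620

p₁ = 0.193, p₀ = 0.131.
Under exogeneity and monotonicity, PNS = p₁ − p₀.
PNS = 0.193 − 0.131 = 0.062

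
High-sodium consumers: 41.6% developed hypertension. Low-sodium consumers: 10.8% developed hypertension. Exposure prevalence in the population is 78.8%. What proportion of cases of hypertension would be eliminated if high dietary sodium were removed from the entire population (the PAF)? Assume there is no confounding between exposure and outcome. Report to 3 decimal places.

p₁ = 0.416, p₀ = 0.108.
Overall risk P(Y=1) = π·p₁ + (1−π)·p₀ = 0.788×0.416 + 0.212×0.108 = 0.3507.
Under exogeneity, PAF = [P(Y=1) − p₀] / P(Y=1).
PAF = (0.3507 − 0.108) / 0.3507 ≈ 0.6920

PAF ≈ 0.692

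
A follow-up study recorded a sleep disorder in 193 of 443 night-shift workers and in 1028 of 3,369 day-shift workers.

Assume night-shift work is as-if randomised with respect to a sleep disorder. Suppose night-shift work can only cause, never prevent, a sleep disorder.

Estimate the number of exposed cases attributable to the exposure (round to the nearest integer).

p₁ = P(outcome | exposed) = 193/443 = 0.43567
p₀ = P(outcome | unexposed) = 1028/3369 = 0.30514
PN = (p₁ − p₀)/p₁ = (0.43567 − 0.30514) / 0.43567 ≈ 0.29961.
Attributable cases ≈ PN × (exposed cases) = 0.29961 × 193 ≈ 57.83.

about 58 cases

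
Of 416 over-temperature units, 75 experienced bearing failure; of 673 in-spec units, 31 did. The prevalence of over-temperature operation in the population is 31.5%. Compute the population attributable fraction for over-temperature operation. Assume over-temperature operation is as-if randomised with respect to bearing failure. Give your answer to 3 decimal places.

p₁ = P(outcome | exposed) = 75/416 = 0.18029
p₀ = P(outcome | unexposed) = 31/673 = 0.046062
Overall risk P(Y=1) = π·p₁ + (1−π)·p₀ = 0.315×0.18029 + 0.685×0.046062 = 0.088344.
Under exogeneity, PAF = [P(Y=1) − p₀] / P(Y=1).
PAF = (0.088344 − 0.046062) / 0.088344 ≈ 0.4786

PAF ≈ 0.479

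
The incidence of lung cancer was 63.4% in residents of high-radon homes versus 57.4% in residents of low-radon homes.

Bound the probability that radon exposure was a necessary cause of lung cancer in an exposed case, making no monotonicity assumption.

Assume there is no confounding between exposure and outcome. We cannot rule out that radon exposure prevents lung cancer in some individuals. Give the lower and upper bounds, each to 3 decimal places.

p₁ = 0.634, p₀ = 0.574.
Under exogeneity alone the bounds on PN are max{0,(p₁−p₀)/p₁} ≤ PN ≤ min{1,(1−p₀)/p₁}.
  lower = (p₁ − p₀)/p₁ = 0.06 / 0.634 ≈ 0.0946
  upper = min{1, (1 − p₀)/p₁} = 0.426 / 0.634 ≈ 0.6719

0.095 ≤ PN ≤ 0.672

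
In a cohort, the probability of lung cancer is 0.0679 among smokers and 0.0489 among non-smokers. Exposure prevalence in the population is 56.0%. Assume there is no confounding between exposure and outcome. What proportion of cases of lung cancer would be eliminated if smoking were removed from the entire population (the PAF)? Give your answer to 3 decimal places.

PAF ≈ 0.179

Let p₁ = 0.0679, p₀ = 0.0489.
Overall risk P(Y=1) = π·p₁ + (1−π)·p₀ = 0.56×0.0679 + 0.44×0.0489 = 0.05954.
Under exogeneity, PAF = [P(Y=1) − p₀] / P(Y=1).
PAF = (0.05954 − 0.0489) / 0.05954 ≈ 0.1787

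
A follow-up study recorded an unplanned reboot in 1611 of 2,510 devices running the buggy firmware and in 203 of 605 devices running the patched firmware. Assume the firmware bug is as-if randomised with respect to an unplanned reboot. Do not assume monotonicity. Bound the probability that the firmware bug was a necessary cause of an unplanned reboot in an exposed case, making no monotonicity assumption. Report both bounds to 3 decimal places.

p₁ = P(outcome | exposed) = 1611/2510 = 0.64183
p₀ = P(outcome | unexposed) = 203/605 = 0.33554
Under exogeneity alone the bounds on PN are max{0,(p₁−p₀)/p₁} ≤ PN ≤ min{1,(1−p₀)/p₁}.
  lower = (p₁ − p₀)/p₁ = 0.3063 / 0.64183 ≈ 0.4772
  upper = min{1, (1 − p₀)/p₁} = 0.66446 / 0.64183 ≈ 1.0353 → capped at 1

0.477 ≤ PN ≤ 1.000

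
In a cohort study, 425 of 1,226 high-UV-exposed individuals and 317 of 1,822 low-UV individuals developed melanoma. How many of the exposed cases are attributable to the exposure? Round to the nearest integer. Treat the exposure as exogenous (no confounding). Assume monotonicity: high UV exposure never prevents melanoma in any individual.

p₁ = P(outcome | exposed) = 425/1226 = 0.34666
p₀ = P(outcome | unexposed) = 317/1822 = 0.17398
PN = (p₁ − p₀)/p₁ = (0.34666 − 0.17398) / 0.34666 ≈ 0.49811.
Attributable cases ≈ PN × (exposed cases) = 0.49811 × 425 ≈ 211.69.

about 212 cases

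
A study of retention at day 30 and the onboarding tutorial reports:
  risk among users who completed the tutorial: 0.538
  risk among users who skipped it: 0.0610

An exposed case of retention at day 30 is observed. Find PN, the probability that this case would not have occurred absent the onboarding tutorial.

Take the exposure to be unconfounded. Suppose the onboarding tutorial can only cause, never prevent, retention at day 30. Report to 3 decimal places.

PN ≈ 0.887

Let p₁ = 0.538, p₀ = 0.061.
Under exogeneity and monotonicity, PN = (p₁ − p₀) / p₁.
PN = (0.538 − 0.061) / 0.538 = 0.477 / 0.538 ≈ 0.8866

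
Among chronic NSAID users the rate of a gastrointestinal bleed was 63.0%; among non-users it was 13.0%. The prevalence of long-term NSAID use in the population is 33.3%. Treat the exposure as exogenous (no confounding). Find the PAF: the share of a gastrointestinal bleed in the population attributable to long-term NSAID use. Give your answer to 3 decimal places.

PAF ≈ 0.562

p₁ = 0.63, p₀ = 0.13.
Overall risk P(Y=1) = π·p₁ + (1−π)·p₀ = 0.333×0.63 + 0.667×0.13 = 0.2965.
Under exogeneity, PAF = [P(Y=1) − p₀] / P(Y=1).
PAF = (0.2965 − 0.13) / 0.2965 ≈ 0.5616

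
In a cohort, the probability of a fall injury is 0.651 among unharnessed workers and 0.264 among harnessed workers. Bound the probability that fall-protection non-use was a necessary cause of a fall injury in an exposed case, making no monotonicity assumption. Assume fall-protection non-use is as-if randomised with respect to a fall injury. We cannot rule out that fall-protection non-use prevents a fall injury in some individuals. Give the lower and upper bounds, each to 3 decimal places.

0.594 ≤ PN ≤ 1.000

Let p₁ = 0.651, p₀ = 0.264.
Under exogeneity alone the bounds on PN are max{0,(p₁−p₀)/p₁} ≤ PN ≤ min{1,(1−p₀)/p₁}.
  lower = (p₁ − p₀)/p₁ = 0.387 / 0.651 ≈ 0.5945
  upper = min{1, (1 − p₀)/p₁} = 0.736 / 0.651 ≈ 1.1306 → capped at 1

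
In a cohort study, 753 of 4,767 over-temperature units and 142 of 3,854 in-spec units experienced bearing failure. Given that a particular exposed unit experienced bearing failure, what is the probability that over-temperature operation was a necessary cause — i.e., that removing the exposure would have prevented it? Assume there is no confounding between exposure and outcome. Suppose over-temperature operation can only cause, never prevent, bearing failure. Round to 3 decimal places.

p₁ = P(outcome | exposed) = 753/4767 = 0.15796
p₀ = P(outcome | unexposed) = 142/3854 = 0.036845
Under exogeneity and monotonicity, PN = (p₁ − p₀) / p₁.
PN = (0.15796 − 0.036845) / 0.15796 = 0.12112 / 0.15796 ≈ 0.7667

PN ≈ 0.767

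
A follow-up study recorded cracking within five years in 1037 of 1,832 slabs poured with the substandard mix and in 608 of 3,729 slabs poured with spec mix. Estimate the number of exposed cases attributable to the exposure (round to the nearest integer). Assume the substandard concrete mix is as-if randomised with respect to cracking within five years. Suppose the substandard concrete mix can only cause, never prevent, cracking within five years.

about 738 cases

p₁ = P(outcome | exposed) = 1037/1832 = 0.56605
p₀ = P(outcome | unexposed) = 608/3729 = 0.16305
PN = (p₁ − p₀)/p₁ = (0.56605 − 0.16305) / 0.56605 ≈ 0.71196.
Attributable cases ≈ PN × (exposed cases) = 0.71196 × 1037 ≈ 738.30.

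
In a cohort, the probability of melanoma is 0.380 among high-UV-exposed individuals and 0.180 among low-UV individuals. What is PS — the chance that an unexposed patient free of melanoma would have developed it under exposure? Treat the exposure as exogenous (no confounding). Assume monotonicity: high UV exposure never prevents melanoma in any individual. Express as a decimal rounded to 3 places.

PS ≈ 0.244

Let p₁ = 0.38, p₀ = 0.18.
Under exogeneity and monotonicity, PS = (p₁ − p₀) / (1 − p₀).
PS = (0.38 − 0.18) / (1 − 0.18) = 0.2 / 0.82 ≈ 0.2439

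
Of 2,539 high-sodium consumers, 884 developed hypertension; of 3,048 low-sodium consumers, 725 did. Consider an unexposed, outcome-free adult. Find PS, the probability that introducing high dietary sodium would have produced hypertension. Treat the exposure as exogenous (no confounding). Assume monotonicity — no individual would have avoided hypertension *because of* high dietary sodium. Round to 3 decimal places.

PS ≈ 0.145

p₁ = P(outcome | exposed) = 884/2539 = 0.34817
p₀ = P(outcome | unexposed) = 725/3048 = 0.23786
Under exogeneity and monotonicity, PS = (p₁ − p₀) / (1 − p₀).
PS = (0.34817 − 0.23786) / (1 − 0.23786) = 0.11031 / 0.76214 ≈ 0.1447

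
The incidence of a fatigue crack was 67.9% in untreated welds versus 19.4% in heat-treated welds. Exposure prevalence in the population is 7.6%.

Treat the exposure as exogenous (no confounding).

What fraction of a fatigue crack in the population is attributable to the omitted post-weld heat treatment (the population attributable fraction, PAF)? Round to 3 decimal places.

p₁ = 0.679, p₀ = 0.194.
Overall risk P(Y=1) = π·p₁ + (1−π)·p₀ = 0.076×0.679 + 0.924×0.194 = 0.23086.
Under exogeneity, PAF = [P(Y=1) − p₀] / P(Y=1).
PAF = (0.23086 − 0.194) / 0.23086 ≈ 0.1597

PAF ≈ 0.160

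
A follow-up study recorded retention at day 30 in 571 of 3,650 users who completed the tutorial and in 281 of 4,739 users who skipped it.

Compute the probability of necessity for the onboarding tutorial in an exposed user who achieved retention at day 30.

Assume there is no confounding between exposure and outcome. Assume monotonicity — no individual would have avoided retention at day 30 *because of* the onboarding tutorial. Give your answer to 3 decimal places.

p₁ = P(outcome | exposed) = 571/3650 = 0.15644
p₀ = P(outcome | unexposed) = 281/4739 = 0.059295
Under exogeneity and monotonicity, PN = (p₁ − p₀) / p₁.
PN = (0.15644 − 0.059295) / 0.15644 = 0.097143 / 0.15644 ≈ 0.6210

PN ≈ 0.621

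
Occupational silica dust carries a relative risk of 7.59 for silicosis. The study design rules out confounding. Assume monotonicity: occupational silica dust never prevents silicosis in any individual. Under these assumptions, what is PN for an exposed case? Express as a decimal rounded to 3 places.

Under exogeneity and monotonicity, PN = (RR − 1) / RR = 1 − 1/RR.
PN = (7.59 − 1) / 7.59 = 6.59 / 7.59 ≈ 0.8682

PN ≈ 0.868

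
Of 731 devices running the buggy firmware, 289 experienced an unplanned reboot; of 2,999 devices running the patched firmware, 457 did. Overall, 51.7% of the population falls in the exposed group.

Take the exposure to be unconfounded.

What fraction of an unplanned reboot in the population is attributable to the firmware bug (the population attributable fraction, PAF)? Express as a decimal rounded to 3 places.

PAF ≈ 0.452

p₁ = P(outcome | exposed) = 289/731 = 0.39535
p₀ = P(outcome | unexposed) = 457/2999 = 0.15238
Overall risk P(Y=1) = π·p₁ + (1−π)·p₀ = 0.517×0.39535 + 0.483×0.15238 = 0.278.
Under exogeneity, PAF = [P(Y=1) − p₀] / P(Y=1).
PAF = (0.278 − 0.15238) / 0.278 ≈ 0.4518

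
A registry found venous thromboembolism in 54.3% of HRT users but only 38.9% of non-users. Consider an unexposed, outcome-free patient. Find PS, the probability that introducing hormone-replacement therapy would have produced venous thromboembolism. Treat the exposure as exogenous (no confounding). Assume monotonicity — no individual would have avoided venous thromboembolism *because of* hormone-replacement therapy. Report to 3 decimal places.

p₁ = 0.543, p₀ = 0.389.
Under exogeneity and monotonicity, PS = (p₁ − p₀) / (1 − p₀).
PS = (0.543 − 0.389) / (1 − 0.389) = 0.154 / 0.611 ≈ 0.2520

PS ≈ 0.252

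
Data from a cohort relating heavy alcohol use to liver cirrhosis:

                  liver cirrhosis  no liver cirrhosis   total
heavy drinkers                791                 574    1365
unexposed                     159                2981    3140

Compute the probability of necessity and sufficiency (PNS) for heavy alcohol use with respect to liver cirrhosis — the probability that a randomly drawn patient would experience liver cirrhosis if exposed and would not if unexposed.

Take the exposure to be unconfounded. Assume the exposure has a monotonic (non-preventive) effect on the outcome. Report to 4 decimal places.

PNS ≈ 0.5289

p₁ = P(outcome | exposed) = 791/1365 = 0.57949
p₀ = P(outcome | unexposed) = 159/3140 = 0.050637
Under exogeneity and monotonicity, PNS = p₁ − p₀.
PNS = 0.57949 − 0.050637 = 0.52885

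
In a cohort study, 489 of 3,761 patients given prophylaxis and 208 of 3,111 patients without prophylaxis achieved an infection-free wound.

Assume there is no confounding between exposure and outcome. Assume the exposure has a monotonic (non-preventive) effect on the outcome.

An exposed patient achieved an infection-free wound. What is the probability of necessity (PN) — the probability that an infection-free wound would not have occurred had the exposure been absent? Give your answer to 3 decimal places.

PN ≈ 0.486

p₁ = P(outcome | exposed) = 489/3761 = 0.13002
p₀ = P(outcome | unexposed) = 208/3111 = 0.06686
Under exogeneity and monotonicity, PN = (p₁ − p₀) / p₁.
PN = (0.13002 − 0.06686) / 0.13002 = 0.063159 / 0.13002 ≈ 0.4858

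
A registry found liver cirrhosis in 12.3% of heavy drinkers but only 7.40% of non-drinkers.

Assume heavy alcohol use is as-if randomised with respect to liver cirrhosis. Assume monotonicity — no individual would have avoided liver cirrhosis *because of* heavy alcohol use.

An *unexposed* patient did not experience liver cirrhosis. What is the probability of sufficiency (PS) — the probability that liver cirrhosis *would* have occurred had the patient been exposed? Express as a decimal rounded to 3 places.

p₁ = 0.123, p₀ = 0.074.
Under exogeneity and monotonicity, PS = (p₁ − p₀) / (1 − p₀).
PS = (0.123 − 0.074) / (1 − 0.074) = 0.049 / 0.926 ≈ 0.0529

PS ≈ 0.053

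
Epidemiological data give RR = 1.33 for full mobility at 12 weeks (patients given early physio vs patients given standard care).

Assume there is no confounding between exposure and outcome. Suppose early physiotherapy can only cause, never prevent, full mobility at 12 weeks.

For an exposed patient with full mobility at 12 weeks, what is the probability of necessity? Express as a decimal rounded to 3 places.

PN ≈ 0.248

Under exogeneity and monotonicity, PN = (RR − 1) / RR = 1 − 1/RR.
PN = (1.33 − 1) / 1.33 = 0.33 / 1.33 ≈ 0.2481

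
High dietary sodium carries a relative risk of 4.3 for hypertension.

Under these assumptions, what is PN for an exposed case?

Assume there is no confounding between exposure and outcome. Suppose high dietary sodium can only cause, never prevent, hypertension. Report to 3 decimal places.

PN ≈ 0.767

Under exogeneity and monotonicity, PN = (RR − 1) / RR = 1 − 1/RR.
PN = (4.3 − 1) / 4.3 = 3.3 / 4.3 ≈ 0.7674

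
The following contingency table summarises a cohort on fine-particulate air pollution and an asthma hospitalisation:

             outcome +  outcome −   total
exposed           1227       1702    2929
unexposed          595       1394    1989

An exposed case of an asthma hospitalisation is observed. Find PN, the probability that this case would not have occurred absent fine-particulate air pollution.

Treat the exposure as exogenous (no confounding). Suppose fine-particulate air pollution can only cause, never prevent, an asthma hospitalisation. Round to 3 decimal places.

PN ≈ 0.286

p₁ = P(outcome | exposed) = 1227/2929 = 0.41891
p₀ = P(outcome | unexposed) = 595/1989 = 0.29915
Under exogeneity and monotonicity, PN = (p₁ − p₀) / p₁.
PN = (0.41891 − 0.29915) / 0.41891 = 0.11977 / 0.41891 ≈ 0.2859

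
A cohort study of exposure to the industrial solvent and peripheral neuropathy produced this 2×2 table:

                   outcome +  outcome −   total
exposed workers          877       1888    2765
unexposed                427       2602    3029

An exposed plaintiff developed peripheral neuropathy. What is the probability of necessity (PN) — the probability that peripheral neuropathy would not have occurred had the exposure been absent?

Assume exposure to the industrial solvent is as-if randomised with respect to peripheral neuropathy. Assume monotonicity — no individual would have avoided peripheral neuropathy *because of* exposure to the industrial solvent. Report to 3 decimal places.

PN ≈ 0.556

p₁ = P(outcome | exposed) = 877/2765 = 0.31718
p₀ = P(outcome | unexposed) = 427/3029 = 0.14097
Under exogeneity and monotonicity, PN = (p₁ − p₀) / p₁.
PN = (0.31718 − 0.14097) / 0.31718 = 0.17621 / 0.31718 ≈ 0.5555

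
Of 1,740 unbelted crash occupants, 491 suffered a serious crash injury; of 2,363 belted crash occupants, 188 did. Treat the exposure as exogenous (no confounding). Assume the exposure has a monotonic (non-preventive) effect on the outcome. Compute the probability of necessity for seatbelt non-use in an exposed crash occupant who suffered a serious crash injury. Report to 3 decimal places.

p₁ = P(outcome | exposed) = 491/1740 = 0.28218
p₀ = P(outcome | unexposed) = 188/2363 = 0.07956
Under exogeneity and monotonicity, PN = (p₁ − p₀) / p₁.
PN = (0.28218 − 0.07956) / 0.28218 = 0.20262 / 0.28218 ≈ 0.7181

PN ≈ 0.718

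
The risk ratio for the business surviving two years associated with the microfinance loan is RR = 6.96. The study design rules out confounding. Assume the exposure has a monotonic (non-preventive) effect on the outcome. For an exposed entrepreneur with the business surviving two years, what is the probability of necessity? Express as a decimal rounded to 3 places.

PN ≈ 0.856

Under exogeneity and monotonicity, PN = (RR − 1) / RR = 1 − 1/RR.
PN = (6.96 − 1) / 6.96 = 5.96 / 6.96 ≈ 0.8563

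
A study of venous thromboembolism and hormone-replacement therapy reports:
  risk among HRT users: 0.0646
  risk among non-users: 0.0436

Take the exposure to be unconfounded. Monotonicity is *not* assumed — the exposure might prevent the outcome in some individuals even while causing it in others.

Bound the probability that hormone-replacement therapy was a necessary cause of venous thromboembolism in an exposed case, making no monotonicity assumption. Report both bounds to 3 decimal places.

Let p₁ = 0.0646, p₀ = 0.0436.
Under exogeneity alone the bounds on PN are max{0,(p₁−p₀)/p₁} ≤ PN ≤ min{1,(1−p₀)/p₁}.
  lower = (p₁ − p₀)/p₁ = 0.021 / 0.0646 ≈ 0.3251
  upper = min{1, (1 − p₀)/p₁} = 0.9564 / 0.0646 ≈ 14.8050 → capped at 1

0.325 ≤ PN ≤ 1.000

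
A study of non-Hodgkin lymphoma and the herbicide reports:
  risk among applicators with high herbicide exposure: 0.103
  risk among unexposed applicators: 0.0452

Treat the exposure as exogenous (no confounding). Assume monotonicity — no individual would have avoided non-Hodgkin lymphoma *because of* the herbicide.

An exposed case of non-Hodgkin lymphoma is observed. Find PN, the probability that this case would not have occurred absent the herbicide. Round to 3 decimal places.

PN ≈ 0.561

Let p₁ = 0.103, p₀ = 0.0452.
Under exogeneity and monotonicity, PN = (p₁ − p₀) / p₁.
PN = (0.103 − 0.0452) / 0.103 = 0.0578 / 0.103 ≈ 0.5612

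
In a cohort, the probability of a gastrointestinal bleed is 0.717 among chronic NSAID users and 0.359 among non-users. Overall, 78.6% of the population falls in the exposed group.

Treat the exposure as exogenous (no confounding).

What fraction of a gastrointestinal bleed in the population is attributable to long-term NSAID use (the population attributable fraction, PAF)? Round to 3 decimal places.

PAF ≈ 0.439

Let p₁ = 0.717, p₀ = 0.359.
Overall risk P(Y=1) = π·p₁ + (1−π)·p₀ = 0.786×0.717 + 0.214×0.359 = 0.64039.
Under exogeneity, PAF = [P(Y=1) − p₀] / P(Y=1).
PAF = (0.64039 − 0.359) / 0.64039 ≈ 0.4394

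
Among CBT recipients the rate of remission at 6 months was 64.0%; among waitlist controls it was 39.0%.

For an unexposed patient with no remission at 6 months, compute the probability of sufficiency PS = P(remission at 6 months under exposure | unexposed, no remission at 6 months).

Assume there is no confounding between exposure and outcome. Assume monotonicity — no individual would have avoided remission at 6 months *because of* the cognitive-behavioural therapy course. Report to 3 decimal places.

p₁ = 0.64, p₀ = 0.39.
Under exogeneity and monotonicity, PS = (p₁ − p₀) / (1 − p₀).
PS = (0.64 − 0.39) / (1 − 0.39) = 0.25 / 0.61 ≈ 0.4098

PS ≈ 0.410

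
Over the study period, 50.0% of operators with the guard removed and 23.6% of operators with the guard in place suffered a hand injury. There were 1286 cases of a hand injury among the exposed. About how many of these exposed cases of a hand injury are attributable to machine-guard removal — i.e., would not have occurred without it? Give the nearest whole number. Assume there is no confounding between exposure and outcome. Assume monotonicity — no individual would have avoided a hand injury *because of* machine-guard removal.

p₁ = 0.5, p₀ = 0.236.
PN = (p₁ − p₀)/p₁ = (0.5 − 0.236) / 0.5 ≈ 0.52800.
Attributable cases ≈ PN × (exposed cases) = 0.52800 × 1286 ≈ 679.01.

about 679 cases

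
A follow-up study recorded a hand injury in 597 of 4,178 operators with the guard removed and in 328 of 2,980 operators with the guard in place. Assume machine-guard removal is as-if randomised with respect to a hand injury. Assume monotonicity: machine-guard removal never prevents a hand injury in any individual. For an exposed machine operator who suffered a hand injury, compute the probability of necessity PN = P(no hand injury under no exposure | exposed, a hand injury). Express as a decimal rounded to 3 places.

PN ≈ 0.230

p₁ = P(outcome | exposed) = 597/4178 = 0.14289
p₀ = P(outcome | unexposed) = 328/2980 = 0.11007
Under exogeneity and monotonicity, PN = (p₁ − p₀) / p₁.
PN = (0.14289 − 0.11007) / 0.14289 = 0.032824 / 0.14289 ≈ 0.2297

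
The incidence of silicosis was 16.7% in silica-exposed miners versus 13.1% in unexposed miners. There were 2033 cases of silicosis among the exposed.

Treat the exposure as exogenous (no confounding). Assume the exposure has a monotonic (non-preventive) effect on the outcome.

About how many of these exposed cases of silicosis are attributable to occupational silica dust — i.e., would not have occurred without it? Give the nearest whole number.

p₁ = 0.167, p₀ = 0.131.
PN = (p₁ − p₀)/p₁ = (0.167 − 0.131) / 0.167 ≈ 0.21557.
Attributable cases ≈ PN × (exposed cases) = 0.21557 × 2033 ≈ 438.25.

about 438 cases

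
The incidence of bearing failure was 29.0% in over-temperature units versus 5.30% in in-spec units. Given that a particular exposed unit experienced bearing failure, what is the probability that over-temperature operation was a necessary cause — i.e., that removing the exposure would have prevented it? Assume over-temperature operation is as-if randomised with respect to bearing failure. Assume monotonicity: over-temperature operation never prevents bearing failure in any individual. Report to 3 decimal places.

PN ≈ 0.817

p₁ = 0.29, p₀ = 0.053.
Under exogeneity and monotonicity, PN = (p₁ − p₀) / p₁.
PN = (0.29 − 0.053) / 0.29 = 0.237 / 0.29 ≈ 0.8172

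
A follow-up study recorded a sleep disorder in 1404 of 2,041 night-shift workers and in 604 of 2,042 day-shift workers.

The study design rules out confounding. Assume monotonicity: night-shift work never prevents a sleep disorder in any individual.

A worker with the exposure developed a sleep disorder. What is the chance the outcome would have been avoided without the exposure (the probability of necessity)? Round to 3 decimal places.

p₁ = P(outcome | exposed) = 1404/2041 = 0.6879
p₀ = P(outcome | unexposed) = 604/2042 = 0.29579
Under exogeneity and monotonicity, PN = (p₁ − p₀) / p₁.
PN = (0.6879 − 0.29579) / 0.6879 = 0.39211 / 0.6879 ≈ 0.5700

PN ≈ 0.570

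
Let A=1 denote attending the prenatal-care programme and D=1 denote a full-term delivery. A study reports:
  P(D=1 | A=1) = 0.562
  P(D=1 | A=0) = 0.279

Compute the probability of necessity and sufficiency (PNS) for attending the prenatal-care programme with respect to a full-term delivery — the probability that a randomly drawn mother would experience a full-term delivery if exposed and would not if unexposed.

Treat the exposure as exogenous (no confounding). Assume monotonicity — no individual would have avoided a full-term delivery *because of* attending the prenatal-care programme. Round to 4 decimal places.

PNS ≈ 0.2830

Let p₁ = 0.562, p₀ = 0.279.
Under exogeneity and monotonicity, PNS = p₁ − p₀.
PNS = 0.562 − 0.279 = 0.283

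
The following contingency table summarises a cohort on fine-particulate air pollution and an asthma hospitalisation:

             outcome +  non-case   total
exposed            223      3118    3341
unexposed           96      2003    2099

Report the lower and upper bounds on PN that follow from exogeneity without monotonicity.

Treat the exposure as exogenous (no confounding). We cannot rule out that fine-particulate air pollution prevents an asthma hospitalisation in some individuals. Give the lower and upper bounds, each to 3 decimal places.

p₁ = P(outcome | exposed) = 223/3341 = 0.066746
p₀ = P(outcome | unexposed) = 96/2099 = 0.045736
Under exogeneity alone the bounds on PN are max{0,(p₁−p₀)/p₁} ≤ PN ≤ min{1,(1−p₀)/p₁}.
  lower = (p₁ − p₀)/p₁ = 0.02101 / 0.066746 ≈ 0.3148
  upper = min{1, (1 − p₀)/p₁} = 0.95426 / 0.066746 ≈ 14.2968 → capped at 1

0.315 ≤ PN ≤ 1.000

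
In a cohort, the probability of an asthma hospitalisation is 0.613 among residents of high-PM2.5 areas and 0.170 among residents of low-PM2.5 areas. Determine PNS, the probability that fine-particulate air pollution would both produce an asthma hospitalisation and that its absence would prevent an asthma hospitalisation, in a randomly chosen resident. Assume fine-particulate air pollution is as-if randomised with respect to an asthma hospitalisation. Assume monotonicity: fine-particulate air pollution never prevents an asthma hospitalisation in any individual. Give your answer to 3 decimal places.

PNS ≈ 0.443

Let p₁ = 0.613, p₀ = 0.17.
Under exogeneity and monotonicity, PNS = p₁ − p₀.
PNS = 0.613 − 0.17 = 0.443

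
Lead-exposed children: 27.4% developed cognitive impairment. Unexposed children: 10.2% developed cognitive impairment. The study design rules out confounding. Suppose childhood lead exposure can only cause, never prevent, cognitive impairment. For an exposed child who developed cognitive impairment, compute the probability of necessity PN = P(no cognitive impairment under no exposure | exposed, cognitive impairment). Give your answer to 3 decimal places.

PN ≈ 0.628

p₁ = 0.274, p₀ = 0.102.
Under exogeneity and monotonicity, PN = (p₁ − p₀) / p₁.
PN = (0.274 − 0.102) / 0.274 = 0.172 / 0.274 ≈ 0.6277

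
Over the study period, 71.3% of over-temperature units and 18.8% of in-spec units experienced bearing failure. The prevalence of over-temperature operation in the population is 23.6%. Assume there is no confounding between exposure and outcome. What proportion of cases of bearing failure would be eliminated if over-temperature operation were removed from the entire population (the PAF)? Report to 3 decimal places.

p₁ = 0.713, p₀ = 0.188.
Overall risk P(Y=1) = π·p₁ + (1−π)·p₀ = 0.236×0.713 + 0.764×0.188 = 0.3119.
Under exogeneity, PAF = [P(Y=1) − p₀] / P(Y=1).
PAF = (0.3119 − 0.188) / 0.3119 ≈ 0.3972

PAF ≈ 0.397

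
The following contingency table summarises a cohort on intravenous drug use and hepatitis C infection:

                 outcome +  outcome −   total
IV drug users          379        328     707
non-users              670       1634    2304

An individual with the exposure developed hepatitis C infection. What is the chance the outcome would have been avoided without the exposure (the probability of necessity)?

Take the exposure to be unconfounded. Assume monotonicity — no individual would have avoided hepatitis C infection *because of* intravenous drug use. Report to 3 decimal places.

PN ≈ 0.458

p₁ = P(outcome | exposed) = 379/707 = 0.53607
p₀ = P(outcome | unexposed) = 670/2304 = 0.2908
Under exogeneity and monotonicity, PN = (p₁ − p₀) / p₁.
PN = (0.53607 − 0.2908) / 0.53607 = 0.24527 / 0.53607 ≈ 0.4575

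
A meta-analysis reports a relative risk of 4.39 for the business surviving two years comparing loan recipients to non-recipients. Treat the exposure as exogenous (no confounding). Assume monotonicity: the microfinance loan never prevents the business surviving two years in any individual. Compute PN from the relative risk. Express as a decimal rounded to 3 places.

Under exogeneity and monotonicity, PN = (RR − 1) / RR = 1 − 1/RR.
PN = (4.39 − 1) / 4.39 = 3.39 / 4.39 ≈ 0.7722

PN ≈ 0.772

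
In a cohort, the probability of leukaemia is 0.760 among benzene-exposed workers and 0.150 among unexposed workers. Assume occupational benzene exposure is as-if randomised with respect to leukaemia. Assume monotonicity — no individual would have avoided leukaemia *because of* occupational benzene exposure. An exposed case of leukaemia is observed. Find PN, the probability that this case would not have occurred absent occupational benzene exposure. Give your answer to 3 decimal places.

PN ≈ 0.803

Let p₁ = 0.76, p₀ = 0.15.
Under exogeneity and monotonicity, PN = (p₁ − p₀) / p₁.
PN = (0.76 − 0.15) / 0.76 = 0.61 / 0.76 ≈ 0.8026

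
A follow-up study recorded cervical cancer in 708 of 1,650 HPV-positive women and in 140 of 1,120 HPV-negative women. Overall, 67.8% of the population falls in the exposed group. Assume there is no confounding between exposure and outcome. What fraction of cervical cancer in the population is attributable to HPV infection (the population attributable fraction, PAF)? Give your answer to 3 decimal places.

p₁ = P(outcome | exposed) = 708/1650 = 0.42909
p₀ = P(outcome | unexposed) = 140/1120 = 0.125
Overall risk P(Y=1) = π·p₁ + (1−π)·p₀ = 0.678×0.42909 + 0.322×0.125 = 0.33117.
Under exogeneity, PAF = [P(Y=1) − p₀] / P(Y=1).
PAF = (0.33117 − 0.125) / 0.33117 ≈ 0.6226

PAF ≈ 0.623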